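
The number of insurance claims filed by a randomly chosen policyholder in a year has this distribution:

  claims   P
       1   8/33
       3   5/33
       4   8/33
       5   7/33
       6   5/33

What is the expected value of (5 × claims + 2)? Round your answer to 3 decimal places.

E[5x+2] = (8/33)·7 + (5/33)·17 + (8/33)·22 + (7/33)·27 + (5/33)·32
     = 222/11 ≈ 20.182

20.182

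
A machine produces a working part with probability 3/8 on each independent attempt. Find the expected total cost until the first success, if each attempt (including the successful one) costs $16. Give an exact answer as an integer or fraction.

128/3 dollars

E[#attempts] = 1/p = 8/3; E[cost] = 16·8/3 = 128/3.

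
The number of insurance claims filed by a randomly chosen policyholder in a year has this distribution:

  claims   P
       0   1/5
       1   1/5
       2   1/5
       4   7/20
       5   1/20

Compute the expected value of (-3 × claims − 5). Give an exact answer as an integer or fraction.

-47/4

E[-3x-5] = (1/5)·(-5) + (1/5)·(-8) + (1/5)·(-11) + (7/20)·(-17) + (1/20)·(-20)
     = -47/4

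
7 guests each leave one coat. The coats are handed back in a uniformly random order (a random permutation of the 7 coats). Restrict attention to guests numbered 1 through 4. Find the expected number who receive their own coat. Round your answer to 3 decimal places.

Let Xᵢ = 1 if person i gets their own coat. For each i, P(Xᵢ=1) = 1/7.
By linearity of expectation, E[X₁+…+X_4] = 4·(1/7) = 4/7.
≈ 0.571

0.571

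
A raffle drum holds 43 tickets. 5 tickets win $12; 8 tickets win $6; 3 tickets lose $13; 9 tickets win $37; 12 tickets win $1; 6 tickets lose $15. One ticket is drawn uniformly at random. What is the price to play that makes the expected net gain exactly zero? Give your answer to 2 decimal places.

$7.53

E[payout] = (5/43)·12 + (8/43)·6 + (3/43)·(-13) + (9/43)·37 + (12/43)·1 + (6/43)·(-15) = 324/43
Fair fee = E[payout] = 324/43 ≈ $7.53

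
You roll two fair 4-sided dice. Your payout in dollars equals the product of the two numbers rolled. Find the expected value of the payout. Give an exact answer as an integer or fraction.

25/4 dollars

Distribution of the product of the two numbers rolled: 1 w.p. 1/16, 2 w.p. 1/8, 3 w.p. 1/8, 4 w.p. 3/16, 6 w.p. 1/8, 8 w.p. 1/8, …
E[payout] = (1/16)·1 + (1/8)·2 + (1/8)·3 + (3/16)·4 + (1/8)·6 + (1/8)·8 + (1/16)·9 + (1/8)·12 + (1/16)·16 = 25/4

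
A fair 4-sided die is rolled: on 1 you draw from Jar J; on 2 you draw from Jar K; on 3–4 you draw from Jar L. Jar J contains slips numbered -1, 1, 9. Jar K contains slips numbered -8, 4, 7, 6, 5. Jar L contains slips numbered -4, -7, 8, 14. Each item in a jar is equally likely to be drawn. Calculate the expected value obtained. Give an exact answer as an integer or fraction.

113/40

E[X | Jar J] = (-1 + 1 + 9)/3 = 3
E[X | Jar K] = (-8 + 4 + 7 + 6 + 5)/5 = 14/5
E[X | Jar L] = (-4 − 7 + 8 + 14)/4 = 11/4
E[X] = (1/4)·3 + (1/4)·14/5 + (1/2)·11/4 = 113/40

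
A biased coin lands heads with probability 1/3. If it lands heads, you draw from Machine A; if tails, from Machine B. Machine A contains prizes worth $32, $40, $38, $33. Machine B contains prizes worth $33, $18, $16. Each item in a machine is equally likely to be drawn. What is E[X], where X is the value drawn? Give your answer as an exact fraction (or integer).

E[X | Machine A] = (32 + 40 + 38 + 33)/4 = 143/4
E[X | Machine B] = (33 + 18 + 16)/3 = 67/3
E[X] = (1/3)·143/4 + (2/3)·67/3 = 965/36

965/36 dollars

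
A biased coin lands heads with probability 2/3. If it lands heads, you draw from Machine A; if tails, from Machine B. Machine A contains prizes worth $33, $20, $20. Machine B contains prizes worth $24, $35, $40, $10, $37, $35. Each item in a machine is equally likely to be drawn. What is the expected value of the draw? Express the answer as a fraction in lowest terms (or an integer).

E[X | Machine A] = (33 + 20 + 20)/3 = 73/3
E[X | Machine B] = (24 + 35 + 40 + 10 + 37 + 35)/6 = 181/6
E[X] = (2/3)·73/3 + (1/3)·181/6 = 473/18

473/18 dollars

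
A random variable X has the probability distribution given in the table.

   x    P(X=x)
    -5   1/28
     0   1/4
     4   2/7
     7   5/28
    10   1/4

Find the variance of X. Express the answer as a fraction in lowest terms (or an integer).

E[X] = (1/28)·(-5) + (1/4)·0 + (2/7)·4 + (5/28)·7 + (1/4)·10 = 33/7
E[X²] = (1/28)·25 + (1/4)·0 + (2/7)·16 + (5/28)·49 + (1/4)·100 = 549/14
Var(X) = 549/14 − (33/7)² = 1665/98

1665/98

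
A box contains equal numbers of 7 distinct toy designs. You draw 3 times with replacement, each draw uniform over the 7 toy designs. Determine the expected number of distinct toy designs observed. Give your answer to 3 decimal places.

Let Xⱼ=1 if type j appears at least once. P(Xⱼ=1) = 1 − ((7−1)/7)^3 = 127/343.
E[#distinct] = 7·127/343 = 127/49.
≈ 2.592

2.592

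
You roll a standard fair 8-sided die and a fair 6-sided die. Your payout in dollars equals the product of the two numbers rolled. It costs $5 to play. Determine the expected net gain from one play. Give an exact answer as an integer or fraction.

Distribution of the product of the two numbers rolled: 1 w.p. 1/48, 2 w.p. 1/24, 3 w.p. 1/24, 4 w.p. 1/16, 5 w.p. 1/24, 6 w.p. 1/12, …
E[payout] = (1/48)·1 + (1/24)·2 + (1/24)·3 + (1/16)·4 + (1/24)·5 + (1/12)·6 + (1/48)·7 + (1/16)·8 + (1/48)·9 + (1/24)·10 + (1/12)·12 + (1/48)·14 + (1/24)·15 + (1/24)·16 + (1/24)·18 + (1/24)·20 + (1/48)·21 + (1/16)·24 + (1/48)·25 + (1/48)·28 + (1/24)·30 + (1/48)·32 + (1/48)·35 + (1/48)·36 + (1/48)·40 + (1/48)·42 + (1/48)·48 = 63/4
Expected profit = 63/4 − 5 = 43/4

43/4 dollars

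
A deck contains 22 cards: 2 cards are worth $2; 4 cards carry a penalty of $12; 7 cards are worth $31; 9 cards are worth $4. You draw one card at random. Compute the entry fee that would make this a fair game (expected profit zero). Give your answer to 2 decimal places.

E[payout] = (2/22)·2 + (4/22)·(-12) + (7/22)·31 + (9/22)·4 = 19/2
Fair fee = E[payout] = 19/2 ≈ $9.50

$9.50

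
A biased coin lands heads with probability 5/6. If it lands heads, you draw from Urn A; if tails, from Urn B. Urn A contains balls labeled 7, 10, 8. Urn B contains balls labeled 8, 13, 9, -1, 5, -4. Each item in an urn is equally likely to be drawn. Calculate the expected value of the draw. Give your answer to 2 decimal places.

E[X | Urn A] = (7 + 10 + 8)/3 = 25/3
E[X | Urn B] = (8 + 13 + 9 − 1 + 5 − 4)/6 = 5
E[X] = (5/6)·25/3 + (1/6)·5 = 70/9 ≈ 7.78

7.78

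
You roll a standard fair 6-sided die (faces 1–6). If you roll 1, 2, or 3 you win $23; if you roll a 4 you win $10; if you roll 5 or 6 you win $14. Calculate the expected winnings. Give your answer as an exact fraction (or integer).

107/6 dollars

E[payout] = (1/6)·10 + (1/3)·14 + (1/2)·23 = 107/6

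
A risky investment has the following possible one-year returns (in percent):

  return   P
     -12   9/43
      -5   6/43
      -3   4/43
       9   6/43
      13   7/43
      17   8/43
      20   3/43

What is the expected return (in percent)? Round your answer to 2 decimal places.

E[X] = (9/43)·(-12) + (6/43)·(-5) + (4/43)·(-3) + (6/43)·9 + (7/43)·13 + (8/43)·17 + (3/43)·20
     = 191/43 ≈ 4.44

4.44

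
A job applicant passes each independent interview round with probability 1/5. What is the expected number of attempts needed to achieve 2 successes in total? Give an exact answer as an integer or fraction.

10

By linearity (sum of 2 independent geometric waits), E[trials] = 2/p = 2/(1/5) = 10.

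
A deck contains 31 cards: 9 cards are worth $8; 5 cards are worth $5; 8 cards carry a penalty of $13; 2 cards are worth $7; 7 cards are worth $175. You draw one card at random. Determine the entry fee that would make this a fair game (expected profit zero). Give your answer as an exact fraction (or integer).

E[payout] = (9/31)·8 + (5/31)·5 + (8/31)·(-13) + (2/31)·7 + (7/31)·175 = 1232/31
Fair fee = E[payout] = 1232/31

1232/31 dollars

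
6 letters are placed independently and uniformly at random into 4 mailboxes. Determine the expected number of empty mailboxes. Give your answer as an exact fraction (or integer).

729/1024

Let Xⱼ=1 if mailbox j is empty. P(Xⱼ=1) = ((4-1)/4)^6 = 729/4096.
By linearity, E[#empty] = 4·729/4096 = 729/1024.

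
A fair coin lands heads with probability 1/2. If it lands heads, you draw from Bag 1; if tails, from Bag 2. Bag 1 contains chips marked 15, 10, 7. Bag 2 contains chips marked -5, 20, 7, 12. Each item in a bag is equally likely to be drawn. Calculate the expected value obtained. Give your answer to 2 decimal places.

E[X | Bag 1] = (15 + 10 + 7)/3 = 32/3
E[X | Bag 2] = (-5 + 20 + 7 + 12)/4 = 17/2
E[X] = (1/2)·32/3 + (1/2)·17/2 = 115/12 ≈ 9.58

9.58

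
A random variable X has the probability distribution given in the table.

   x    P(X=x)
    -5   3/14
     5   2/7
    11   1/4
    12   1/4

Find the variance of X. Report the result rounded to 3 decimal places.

41.453

E[X] = (3/14)·(-5) + (2/7)·5 + (1/4)·11 + (1/4)·12 = 171/28
E[X²] = (3/14)·25 + (2/7)·25 + (1/4)·121 + (1/4)·144 = 315/4
Var(X) = 315/4 − (171/28)² = 32499/784 ≈ 41.453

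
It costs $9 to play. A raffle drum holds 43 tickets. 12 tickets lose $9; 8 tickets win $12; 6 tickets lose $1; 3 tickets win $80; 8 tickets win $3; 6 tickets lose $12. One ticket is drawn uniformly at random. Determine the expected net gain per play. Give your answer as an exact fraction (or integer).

-213/43 dollars

E[payout] = (12/43)·(-9) + (8/43)·12 + (6/43)·(-1) + (3/43)·80 + (8/43)·3 + (6/43)·(-12) = 174/43
Expected profit = 174/43 − 9 = -213/43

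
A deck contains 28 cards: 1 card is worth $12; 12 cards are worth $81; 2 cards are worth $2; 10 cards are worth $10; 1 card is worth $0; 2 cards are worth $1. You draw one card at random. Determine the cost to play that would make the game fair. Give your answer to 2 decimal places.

E[payout] = (1/28)·12 + (12/28)·81 + (2/28)·2 + (10/28)·10 + (1/28)·0 + (2/28)·1 = 545/14
Fair fee = E[payout] = 545/14 ≈ $38.93

$38.93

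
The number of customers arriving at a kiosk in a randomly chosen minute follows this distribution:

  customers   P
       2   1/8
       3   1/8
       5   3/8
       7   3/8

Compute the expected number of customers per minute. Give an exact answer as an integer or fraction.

E[X] = (1/8)·2 + (1/8)·3 + (3/8)·5 + (3/8)·7
     = 41/8

41/8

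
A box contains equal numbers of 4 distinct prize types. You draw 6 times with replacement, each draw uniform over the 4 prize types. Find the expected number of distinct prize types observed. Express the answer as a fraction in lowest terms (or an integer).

3367/1024

Let Xⱼ=1 if type j appears at least once. P(Xⱼ=1) = 1 − ((4−1)/4)^6 = 3367/4096.
E[#distinct] = 4·3367/4096 = 3367/1024.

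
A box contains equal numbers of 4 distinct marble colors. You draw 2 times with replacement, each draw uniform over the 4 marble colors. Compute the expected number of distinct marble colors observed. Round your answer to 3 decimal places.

Let Xⱼ=1 if type j appears at least once. P(Xⱼ=1) = 1 − ((4−1)/4)^2 = 7/16.
E[#distinct] = 4·7/16 = 7/4.
≈ 1.750

1.750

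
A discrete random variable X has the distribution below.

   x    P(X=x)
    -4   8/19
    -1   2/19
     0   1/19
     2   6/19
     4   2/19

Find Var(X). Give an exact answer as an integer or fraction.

3338/361

E[X] = (8/19)·(-4) + (2/19)·(-1) + (1/19)·0 + (6/19)·2 + (2/19)·4 = -14/19
E[X²] = (8/19)·16 + (2/19)·1 + (1/19)·0 + (6/19)·4 + (2/19)·16 = 186/19
Var(X) = 186/19 − (-14/19)² = 3338/361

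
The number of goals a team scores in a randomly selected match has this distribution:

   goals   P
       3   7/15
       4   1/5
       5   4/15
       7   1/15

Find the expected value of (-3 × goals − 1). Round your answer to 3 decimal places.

-13.000

E[-3x-1] = (7/15)·(-10) + (1/5)·(-13) + (4/15)·(-16) + (1/15)·(-22)
     = -13 ≈ -13.000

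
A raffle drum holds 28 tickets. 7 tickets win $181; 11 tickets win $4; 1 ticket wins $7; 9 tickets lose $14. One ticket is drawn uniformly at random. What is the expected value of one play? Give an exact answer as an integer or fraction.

298/7 dollars

E[payout] = (7/28)·181 + (11/28)·4 + (1/28)·7 + (9/28)·(-14) = 298/7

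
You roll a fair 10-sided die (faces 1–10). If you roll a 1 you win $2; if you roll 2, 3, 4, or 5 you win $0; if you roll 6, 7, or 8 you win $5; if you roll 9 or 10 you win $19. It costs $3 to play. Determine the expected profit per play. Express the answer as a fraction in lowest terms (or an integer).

5/2 dollars

E[payout] = (2/5)·0 + (1/10)·2 + (3/10)·5 + (1/5)·19 = 11/2
Expected profit = 11/2 − 3 = 5/2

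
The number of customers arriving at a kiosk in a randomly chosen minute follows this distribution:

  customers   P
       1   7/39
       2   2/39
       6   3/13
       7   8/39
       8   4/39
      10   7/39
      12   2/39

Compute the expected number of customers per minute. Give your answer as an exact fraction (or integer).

E[X] = (7/39)·1 + (2/39)·2 + (3/13)·6 + (8/39)·7 + (4/39)·8 + (7/39)·10 + (2/39)·12
     = 19/3

19/3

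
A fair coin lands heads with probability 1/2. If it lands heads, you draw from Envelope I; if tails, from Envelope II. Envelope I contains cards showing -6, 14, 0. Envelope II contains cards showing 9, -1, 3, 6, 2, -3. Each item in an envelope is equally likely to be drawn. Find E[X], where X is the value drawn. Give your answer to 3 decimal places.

2.667

E[X | Envelope I] = (-6 + 14 + 0)/3 = 8/3
E[X | Envelope II] = (9 − 1 + 3 + 6 + 2 − 3)/6 = 8/3
E[X] = (1/2)·8/3 + (1/2)·8/3 = 8/3 ≈ 2.667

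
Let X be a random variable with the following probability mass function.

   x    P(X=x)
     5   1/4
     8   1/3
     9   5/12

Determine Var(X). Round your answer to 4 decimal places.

2.5556

E[X] = (1/4)·5 + (1/3)·8 + (5/12)·9 = 23/3
E[X²] = (1/4)·25 + (1/3)·64 + (5/12)·81 = 184/3
Var(X) = 184/3 − (23/3)² = 23/9 ≈ 2.5556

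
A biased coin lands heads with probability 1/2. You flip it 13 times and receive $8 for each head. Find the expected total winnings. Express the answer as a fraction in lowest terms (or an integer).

E[#heads] = 13·1/2 = 13/2 (linearity over flips).
E[winnings] = 8·13/2 = 52.

$52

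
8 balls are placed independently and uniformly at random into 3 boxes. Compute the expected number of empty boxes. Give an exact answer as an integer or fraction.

Let Xⱼ=1 if box j is empty. P(Xⱼ=1) = ((3-1)/3)^8 = 256/6561.
By linearity, E[#empty] = 3·256/6561 = 256/2187.

256/2187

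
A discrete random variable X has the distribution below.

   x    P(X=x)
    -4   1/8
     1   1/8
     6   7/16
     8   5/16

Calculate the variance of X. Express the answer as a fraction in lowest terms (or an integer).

E[X] = (1/8)·(-4) + (1/8)·1 + (7/16)·6 + (5/16)·8 = 19/4
E[X²] = (1/8)·16 + (1/8)·1 + (7/16)·36 + (5/16)·64 = 303/8
Var(X) = 303/8 − (19/4)² = 245/16

245/16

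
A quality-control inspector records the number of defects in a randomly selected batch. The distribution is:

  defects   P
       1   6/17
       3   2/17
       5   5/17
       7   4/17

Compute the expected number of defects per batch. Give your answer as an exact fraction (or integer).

E[X] = (6/17)·1 + (2/17)·3 + (5/17)·5 + (4/17)·7
     = 65/17

65/17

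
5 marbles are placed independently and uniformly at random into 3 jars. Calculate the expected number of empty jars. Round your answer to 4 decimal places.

0.3951

Let Xⱼ=1 if jar j is empty. P(Xⱼ=1) = ((3-1)/3)^5 = 32/243.
By linearity, E[#empty] = 3·32/243 = 32/81.
≈ 0.3951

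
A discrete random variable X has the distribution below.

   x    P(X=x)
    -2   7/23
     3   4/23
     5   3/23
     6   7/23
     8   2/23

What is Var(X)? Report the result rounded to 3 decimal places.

E[X] = (7/23)·(-2) + (4/23)·3 + (3/23)·5 + (7/23)·6 + (2/23)·8 = 71/23
E[X²] = (7/23)·4 + (4/23)·9 + (3/23)·25 + (7/23)·36 + (2/23)·64 = 519/23
Var(X) = 519/23 − (71/23)² = 6896/529 ≈ 13.036

13.036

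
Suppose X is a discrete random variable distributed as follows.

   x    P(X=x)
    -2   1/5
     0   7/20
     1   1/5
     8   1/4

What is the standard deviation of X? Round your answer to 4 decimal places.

3.7094

E[X] = 9/5, E[X²] = 17
Var(X) = E[X²] − (E[X])² = 17 − 81/25 = 344/25
SD(X) = √(344/25) ≈ 3.7094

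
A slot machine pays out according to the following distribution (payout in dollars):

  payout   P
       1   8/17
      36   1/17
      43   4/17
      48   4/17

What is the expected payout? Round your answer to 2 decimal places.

E[X] = (8/17)·1 + (1/17)·36 + (4/17)·43 + (4/17)·48
     = 24 ≈ 24.00

$24.00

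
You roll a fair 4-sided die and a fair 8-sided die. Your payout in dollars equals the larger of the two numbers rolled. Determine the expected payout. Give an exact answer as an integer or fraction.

77/16 dollars

Distribution of the larger of the two numbers rolled: 1 w.p. 1/32, 2 w.p. 3/32, 3 w.p. 5/32, 4 w.p. 7/32, 5 w.p. 1/8, 6 w.p. 1/8, …
E[payout] = (1/32)·1 + (3/32)·2 + (5/32)·3 + (7/32)·4 + (1/8)·5 + (1/8)·6 + (1/8)·7 + (1/8)·8 = 77/16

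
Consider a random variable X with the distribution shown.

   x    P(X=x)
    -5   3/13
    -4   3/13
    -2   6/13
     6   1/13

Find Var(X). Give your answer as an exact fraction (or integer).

E[X] = (3/13)·(-5) + (3/13)·(-4) + (6/13)·(-2) + (1/13)·6 = -33/13
E[X²] = (3/13)·25 + (3/13)·16 + (6/13)·4 + (1/13)·36 = 183/13
Var(X) = 183/13 − (-33/13)² = 1290/169

1290/169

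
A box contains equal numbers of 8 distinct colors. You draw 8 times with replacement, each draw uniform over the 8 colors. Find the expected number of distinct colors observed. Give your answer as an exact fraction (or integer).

11012415/2097152

Let Xⱼ=1 if type j appears at least once. P(Xⱼ=1) = 1 − ((8−1)/8)^8 = 11012415/16777216.
E[#distinct] = 8·11012415/16777216 = 11012415/2097152.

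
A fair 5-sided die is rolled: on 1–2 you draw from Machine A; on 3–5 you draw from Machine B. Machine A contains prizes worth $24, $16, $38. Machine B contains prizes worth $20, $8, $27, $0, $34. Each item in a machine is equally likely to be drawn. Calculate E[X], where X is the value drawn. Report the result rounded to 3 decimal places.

E[X | Machine A] = (24 + 16 + 38)/3 = 26
E[X | Machine B] = (20 + 8 + 27 + 0 + 34)/5 = 89/5
E[X] = (2/5)·26 + (3/5)·89/5 = 527/25 ≈ 21.080

$21.080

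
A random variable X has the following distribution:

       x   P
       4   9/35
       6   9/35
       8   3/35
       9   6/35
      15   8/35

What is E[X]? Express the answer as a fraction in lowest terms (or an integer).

288/35

E[X] = (9/35)·4 + (9/35)·6 + (3/35)·8 + (6/35)·9 + (8/35)·15
     = 288/35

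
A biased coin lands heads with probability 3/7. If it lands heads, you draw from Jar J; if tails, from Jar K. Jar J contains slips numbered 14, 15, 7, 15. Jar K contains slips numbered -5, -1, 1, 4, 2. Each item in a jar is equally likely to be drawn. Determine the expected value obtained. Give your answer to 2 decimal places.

E[X | Jar J] = (14 + 15 + 7 + 15)/4 = 51/4
E[X | Jar K] = (-5 − 1 + 1 + 4 + 2)/5 = 1/5
E[X] = (3/7)·51/4 + (4/7)·1/5 = 781/140 ≈ 5.58

5.58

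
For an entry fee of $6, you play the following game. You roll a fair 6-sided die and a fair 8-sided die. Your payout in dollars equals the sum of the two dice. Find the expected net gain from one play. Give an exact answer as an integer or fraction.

$2

Distribution of the sum of the two dice: 2 w.p. 1/48, 3 w.p. 1/24, 4 w.p. 1/16, 5 w.p. 1/12, 6 w.p. 5/48, 7 w.p. 1/8, …
E[payout] = (1/48)·2 + (1/24)·3 + (1/16)·4 + (1/12)·5 + (5/48)·6 + (1/8)·7 + (1/8)·8 + (1/8)·9 + (5/48)·10 + (1/12)·11 + (1/16)·12 + (1/24)·13 + (1/48)·14 = 8
Expected profit = 8 − 6 = 2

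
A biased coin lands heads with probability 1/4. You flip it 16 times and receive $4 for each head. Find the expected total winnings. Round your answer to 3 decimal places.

E[#heads] = 16·1/4 = 4 (linearity over flips).
E[winnings] = 4·4 = 16.
≈ 16.000

$16.000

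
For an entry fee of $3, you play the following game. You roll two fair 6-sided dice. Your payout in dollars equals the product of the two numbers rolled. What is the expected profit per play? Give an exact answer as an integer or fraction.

Distribution of the product of the two numbers rolled: 1 w.p. 1/36, 2 w.p. 1/18, 3 w.p. 1/18, 4 w.p. 1/12, 5 w.p. 1/18, 6 w.p. 1/9, …
E[payout] = (1/36)·1 + (1/18)·2 + (1/18)·3 + (1/12)·4 + (1/18)·5 + (1/9)·6 + (1/18)·8 + (1/36)·9 + (1/18)·10 + (1/9)·12 + (1/18)·15 + (1/36)·16 + (1/18)·18 + (1/18)·20 + (1/18)·24 + (1/36)·25 + (1/18)·30 + (1/36)·36 = 49/4
Expected profit = 49/4 − 3 = 37/4

37/4 dollars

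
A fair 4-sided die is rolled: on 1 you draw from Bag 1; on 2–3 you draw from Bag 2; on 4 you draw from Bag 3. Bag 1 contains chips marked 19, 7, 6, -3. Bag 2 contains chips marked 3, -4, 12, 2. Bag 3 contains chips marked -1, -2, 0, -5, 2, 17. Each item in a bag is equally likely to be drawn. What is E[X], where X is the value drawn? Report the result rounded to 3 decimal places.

3.896

E[X | Bag 1] = (19 + 7 + 6 − 3)/4 = 29/4
E[X | Bag 2] = (3 − 4 + 12 + 2)/4 = 13/4
E[X | Bag 3] = (-1 − 2 + 0 − 5 + 2 + 17)/6 = 11/6
E[X] = (1/4)·29/4 + (1/2)·13/4 + (1/4)·11/6 = 187/48 ≈ 3.896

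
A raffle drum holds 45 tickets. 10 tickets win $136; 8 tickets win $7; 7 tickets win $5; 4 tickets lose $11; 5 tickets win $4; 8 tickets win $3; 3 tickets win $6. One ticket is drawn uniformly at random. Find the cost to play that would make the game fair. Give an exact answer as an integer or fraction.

1469/45 dollars

E[payout] = (10/45)·136 + (8/45)·7 + (7/45)·5 + (4/45)·(-11) + (5/45)·4 + (8/45)·3 + (3/45)·6 = 1469/45
Fair fee = E[payout] = 1469/45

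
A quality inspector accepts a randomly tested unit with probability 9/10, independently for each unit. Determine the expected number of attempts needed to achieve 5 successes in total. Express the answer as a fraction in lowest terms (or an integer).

50/9

By linearity (sum of 5 independent geometric waits), E[trials] = 5/p = 5/(9/10) = 50/9.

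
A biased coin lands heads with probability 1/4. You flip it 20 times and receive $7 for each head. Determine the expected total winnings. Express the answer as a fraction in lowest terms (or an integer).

E[#heads] = 20·1/4 = 5 (linearity over flips).
E[winnings] = 7·5 = 35.

$35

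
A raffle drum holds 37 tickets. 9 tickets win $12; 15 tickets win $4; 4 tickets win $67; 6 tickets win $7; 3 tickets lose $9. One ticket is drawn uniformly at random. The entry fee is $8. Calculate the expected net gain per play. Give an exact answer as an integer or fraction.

155/37 dollars

E[payout] = (9/37)·12 + (15/37)·4 + (4/37)·67 + (6/37)·7 + (3/37)·(-9) = 451/37
Expected profit = 451/37 − 8 = 155/37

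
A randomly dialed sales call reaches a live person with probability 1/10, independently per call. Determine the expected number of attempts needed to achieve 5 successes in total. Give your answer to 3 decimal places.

50.000

By linearity (sum of 5 independent geometric waits), E[trials] = 5/p = 5/(1/10) = 50.
≈ 50.000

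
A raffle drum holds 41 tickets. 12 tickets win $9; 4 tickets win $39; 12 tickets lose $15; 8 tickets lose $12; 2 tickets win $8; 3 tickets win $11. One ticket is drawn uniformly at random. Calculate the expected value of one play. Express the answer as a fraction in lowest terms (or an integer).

37/41 dollars

E[payout] = (12/41)·9 + (4/41)·39 + (12/41)·(-15) + (8/41)·(-12) + (2/41)·8 + (3/41)·11 = 37/41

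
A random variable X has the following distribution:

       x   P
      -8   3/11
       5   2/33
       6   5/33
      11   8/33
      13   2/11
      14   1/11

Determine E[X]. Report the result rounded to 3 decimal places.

5.333

E[X] = (3/11)·(-8) + (2/33)·5 + (5/33)·6 + (8/33)·11 + (2/11)·13 + (1/11)·14
     = 16/3 ≈ 5.333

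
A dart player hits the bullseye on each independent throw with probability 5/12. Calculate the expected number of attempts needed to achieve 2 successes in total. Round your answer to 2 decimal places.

By linearity (sum of 2 independent geometric waits), E[trials] = 2/p = 2/(5/12) = 24/5.
≈ 4.80

4.80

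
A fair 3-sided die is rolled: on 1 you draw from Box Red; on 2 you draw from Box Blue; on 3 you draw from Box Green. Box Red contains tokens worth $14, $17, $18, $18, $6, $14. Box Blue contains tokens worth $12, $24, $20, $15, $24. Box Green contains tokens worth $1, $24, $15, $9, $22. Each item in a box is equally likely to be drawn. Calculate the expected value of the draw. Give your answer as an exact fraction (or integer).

159/10 dollars

E[X | Box Red] = (14 + 17 + 18 + 18 + 6 + 14)/6 = 29/2
E[X | Box Blue] = (12 + 24 + 20 + 15 + 24)/5 = 19
E[X | Box Green] = (1 + 24 + 15 + 9 + 22)/5 = 71/5
E[X] = (1/3)·29/2 + (1/3)·19 + (1/3)·71/5 = 159/10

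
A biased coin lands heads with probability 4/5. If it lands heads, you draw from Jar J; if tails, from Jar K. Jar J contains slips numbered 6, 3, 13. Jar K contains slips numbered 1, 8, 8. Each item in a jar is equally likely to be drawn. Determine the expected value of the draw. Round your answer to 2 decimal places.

E[X | Jar J] = (6 + 3 + 13)/3 = 22/3
E[X | Jar K] = (1 + 8 + 8)/3 = 17/3
E[X] = (4/5)·22/3 + (1/5)·17/3 = 7 ≈ 7.00

7.00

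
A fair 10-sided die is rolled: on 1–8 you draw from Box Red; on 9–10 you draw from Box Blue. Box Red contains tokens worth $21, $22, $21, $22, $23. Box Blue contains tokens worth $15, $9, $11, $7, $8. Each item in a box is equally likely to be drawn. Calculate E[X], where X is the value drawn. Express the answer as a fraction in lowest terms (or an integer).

E[X | Box Red] = (21 + 22 + 21 + 22 + 23)/5 = 109/5
E[X | Box Blue] = (15 + 9 + 11 + 7 + 8)/5 = 10
E[X] = (4/5)·109/5 + (1/5)·10 = 486/25

486/25 dollars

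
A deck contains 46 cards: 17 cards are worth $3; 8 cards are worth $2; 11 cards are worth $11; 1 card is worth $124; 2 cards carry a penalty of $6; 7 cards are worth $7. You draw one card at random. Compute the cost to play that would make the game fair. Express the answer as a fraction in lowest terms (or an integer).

E[payout] = (17/46)·3 + (8/46)·2 + (11/46)·11 + (1/46)·124 + (2/46)·(-6) + (7/46)·7 = 349/46
Fair fee = E[payout] = 349/46

349/46 dollars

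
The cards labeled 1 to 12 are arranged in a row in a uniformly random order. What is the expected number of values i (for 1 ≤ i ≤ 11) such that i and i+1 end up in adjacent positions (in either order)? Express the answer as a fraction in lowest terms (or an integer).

For each i ∈ {1,…,11}, let Xᵢ = 1 if i and i+1 are adjacent. P(Xᵢ=1) = 2·(12−1)!/12! = 2/12.
By linearity, E[ΣXᵢ] = (11)·(2/12) = 11/6.

11/6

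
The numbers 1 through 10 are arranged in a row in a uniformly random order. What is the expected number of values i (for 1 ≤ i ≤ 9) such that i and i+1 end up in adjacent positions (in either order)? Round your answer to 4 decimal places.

1.8000

For each i ∈ {1,…,9}, let Xᵢ = 1 if i and i+1 are adjacent. P(Xᵢ=1) = 2·(10−1)!/10! = 2/10.
By linearity, E[ΣXᵢ] = (9)·(2/10) = 9/5.
≈ 1.8000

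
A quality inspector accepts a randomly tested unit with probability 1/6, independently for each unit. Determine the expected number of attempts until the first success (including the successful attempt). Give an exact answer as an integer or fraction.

For a geometric distribution, E[trials] = 1/p = 1/(1/6) = 6.

6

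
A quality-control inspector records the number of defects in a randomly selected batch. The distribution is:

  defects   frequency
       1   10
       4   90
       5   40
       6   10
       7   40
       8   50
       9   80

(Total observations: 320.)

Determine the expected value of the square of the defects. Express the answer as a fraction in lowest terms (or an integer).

Total = 320, so P(defects=1) = 10/320, etc.
E[X²] = (1/32)·1 + (9/32)·16 + (1/8)·25 + (1/32)·36 + (1/8)·49 + (5/32)·64 + (1/4)·81
     = 1445/32

1445/32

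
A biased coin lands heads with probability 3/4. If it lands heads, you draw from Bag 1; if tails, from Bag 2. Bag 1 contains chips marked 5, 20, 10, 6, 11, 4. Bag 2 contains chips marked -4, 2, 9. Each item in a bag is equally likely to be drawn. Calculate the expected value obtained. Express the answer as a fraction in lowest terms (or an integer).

91/12

E[X | Bag 1] = (5 + 20 + 10 + 6 + 11 + 4)/6 = 28/3
E[X | Bag 2] = (-4 + 2 + 9)/3 = 7/3
E[X] = (3/4)·28/3 + (1/4)·7/3 = 91/12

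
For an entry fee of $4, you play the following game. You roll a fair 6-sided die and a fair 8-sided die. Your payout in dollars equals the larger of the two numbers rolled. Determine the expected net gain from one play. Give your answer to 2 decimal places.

Distribution of the larger of the two numbers rolled: 1 w.p. 1/48, 2 w.p. 1/16, 3 w.p. 5/48, 4 w.p. 7/48, 5 w.p. 3/16, 6 w.p. 11/48, …
E[payout] = (1/48)·1 + (1/16)·2 + (5/48)·3 + (7/48)·4 + (3/16)·5 + (11/48)·6 + (1/8)·7 + (1/8)·8 = 251/48
Expected profit = 251/48 − 4 = 59/48 ≈ $1.23

$1.23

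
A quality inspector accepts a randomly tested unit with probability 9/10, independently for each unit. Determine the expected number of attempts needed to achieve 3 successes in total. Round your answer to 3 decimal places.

3.333

By linearity (sum of 3 independent geometric waits), E[trials] = 3/p = 3/(9/10) = 10/3.
≈ 3.333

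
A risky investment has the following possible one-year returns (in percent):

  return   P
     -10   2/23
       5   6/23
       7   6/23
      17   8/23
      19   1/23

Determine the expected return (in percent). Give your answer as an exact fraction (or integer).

E[X] = (2/23)·(-10) + (6/23)·5 + (6/23)·7 + (8/23)·17 + (1/23)·19
     = 9

9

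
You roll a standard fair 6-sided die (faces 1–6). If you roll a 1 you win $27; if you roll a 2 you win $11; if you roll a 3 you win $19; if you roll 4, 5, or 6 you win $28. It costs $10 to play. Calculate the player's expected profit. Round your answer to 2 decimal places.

E[payout] = (1/6)·11 + (1/6)·19 + (1/6)·27 + (1/2)·28 = 47/2
Expected profit = 47/2 − 10 = 27/2 ≈ $13.50

$13.50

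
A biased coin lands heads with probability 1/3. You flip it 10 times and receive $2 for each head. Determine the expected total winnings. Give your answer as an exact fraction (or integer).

20/3 dollars

E[#heads] = 10·1/3 = 10/3 (linearity over flips).
E[winnings] = 2·10/3 = 20/3.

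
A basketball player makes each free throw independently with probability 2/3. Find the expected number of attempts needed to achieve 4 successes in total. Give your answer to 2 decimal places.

6.00

By linearity (sum of 4 independent geometric waits), E[trials] = 4/p = 4/(2/3) = 6.
≈ 6.00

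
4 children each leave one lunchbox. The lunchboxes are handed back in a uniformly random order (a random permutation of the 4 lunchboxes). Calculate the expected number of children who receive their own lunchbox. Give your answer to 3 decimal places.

Let Xᵢ = 1 if person i gets their own lunchbox. For each i, P(Xᵢ=1) = 1/4.
By linearity of expectation, E[X₁+…+X_4] = 4·(1/4) = 1.
≈ 1.000

1.000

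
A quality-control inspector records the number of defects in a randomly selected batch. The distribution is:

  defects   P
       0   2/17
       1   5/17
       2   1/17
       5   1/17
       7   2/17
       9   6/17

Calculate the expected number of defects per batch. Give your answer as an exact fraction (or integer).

E[X] = (2/17)·0 + (5/17)·1 + (1/17)·2 + (1/17)·5 + (2/17)·7 + (6/17)·9
     = 80/17

80/17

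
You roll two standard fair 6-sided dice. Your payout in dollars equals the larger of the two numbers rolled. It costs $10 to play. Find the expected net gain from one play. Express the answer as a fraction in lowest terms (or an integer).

Distribution of the larger of the two numbers rolled: 1 w.p. 1/36, 2 w.p. 1/12, 3 w.p. 5/36, 4 w.p. 7/36, 5 w.p. 1/4, 6 w.p. 11/36
E[payout] = (1/36)·1 + (1/12)·2 + (5/36)·3 + (7/36)·4 + (1/4)·5 + (11/36)·6 = 161/36
Expected profit = 161/36 − 10 = -199/36

-199/36 dollars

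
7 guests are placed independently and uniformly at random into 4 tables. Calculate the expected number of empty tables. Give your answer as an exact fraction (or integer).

2187/4096

Let Xⱼ=1 if table j is empty. P(Xⱼ=1) = ((4-1)/4)^7 = 2187/16384.
By linearity, E[#empty] = 4·2187/16384 = 2187/4096.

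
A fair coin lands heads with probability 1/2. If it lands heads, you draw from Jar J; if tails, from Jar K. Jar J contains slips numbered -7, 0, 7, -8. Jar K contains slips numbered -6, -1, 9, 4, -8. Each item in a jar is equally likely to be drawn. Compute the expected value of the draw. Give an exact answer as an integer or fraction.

E[X | Jar J] = (-7 + 0 + 7 − 8)/4 = -2
E[X | Jar K] = (-6 − 1 + 9 + 4 − 8)/5 = -2/5
E[X] = (1/2)·(-2) + (1/2)·(-2/5) = -6/5

-6/5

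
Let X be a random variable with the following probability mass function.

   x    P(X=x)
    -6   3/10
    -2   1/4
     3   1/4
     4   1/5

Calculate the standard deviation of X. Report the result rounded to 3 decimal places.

E[X] = -3/4, E[X²] = 69/4
Var(X) = E[X²] − (E[X])² = 69/4 − 9/16 = 267/16
SD(X) = √(267/16) ≈ 4.085

4.085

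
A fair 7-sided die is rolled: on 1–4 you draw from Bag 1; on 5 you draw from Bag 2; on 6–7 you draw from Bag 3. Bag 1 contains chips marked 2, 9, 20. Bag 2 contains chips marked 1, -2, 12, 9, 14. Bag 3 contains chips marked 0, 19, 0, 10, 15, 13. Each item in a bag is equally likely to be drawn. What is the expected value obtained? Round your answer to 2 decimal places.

E[X | Bag 1] = (2 + 9 + 20)/3 = 31/3
E[X | Bag 2] = (1 − 2 + 12 + 9 + 14)/5 = 34/5
E[X | Bag 3] = (0 + 19 + 0 + 10 + 15 + 13)/6 = 19/2
E[X] = (4/7)·31/3 + (1/7)·34/5 + (2/7)·19/2 = 1007/105 ≈ 9.59

9.59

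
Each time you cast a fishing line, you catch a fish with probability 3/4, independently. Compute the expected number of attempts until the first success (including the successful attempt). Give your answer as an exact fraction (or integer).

For a geometric distribution, E[trials] = 1/p = 1/(3/4) = 4/3.

4/3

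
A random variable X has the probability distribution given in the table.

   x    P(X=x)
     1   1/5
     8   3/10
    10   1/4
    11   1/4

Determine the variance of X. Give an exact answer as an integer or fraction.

E[X] = (1/5)·1 + (3/10)·8 + (1/4)·10 + (1/4)·11 = 157/20
E[X²] = (1/5)·1 + (3/10)·64 + (1/4)·100 + (1/4)·121 = 1493/20
Var(X) = 1493/20 − (157/20)² = 5211/400

5211/400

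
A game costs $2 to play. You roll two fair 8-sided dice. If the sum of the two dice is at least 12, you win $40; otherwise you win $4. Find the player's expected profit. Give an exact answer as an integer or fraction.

E[payout] = (49/64)·4 + (15/64)·40 = 199/16
Expected profit = 199/16 − 2 = 167/16

167/16 dollars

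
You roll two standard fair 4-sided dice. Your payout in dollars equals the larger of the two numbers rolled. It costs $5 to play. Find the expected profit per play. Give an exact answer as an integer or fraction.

Distribution of the larger of the two numbers rolled: 1 w.p. 1/16, 2 w.p. 3/16, 3 w.p. 5/16, 4 w.p. 7/16
E[payout] = (1/16)·1 + (3/16)·2 + (5/16)·3 + (7/16)·4 = 25/8
Expected profit = 25/8 − 5 = -15/8

-15/8 dollars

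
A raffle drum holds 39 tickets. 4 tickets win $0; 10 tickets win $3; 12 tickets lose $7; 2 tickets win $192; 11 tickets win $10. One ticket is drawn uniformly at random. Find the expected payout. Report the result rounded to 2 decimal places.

E[payout] = (4/39)·0 + (10/39)·3 + (12/39)·(-7) + (2/39)·192 + (11/39)·10 = 440/39
≈ $11.28

$11.28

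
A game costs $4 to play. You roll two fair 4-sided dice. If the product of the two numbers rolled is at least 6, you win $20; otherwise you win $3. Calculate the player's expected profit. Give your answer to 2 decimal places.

E[payout] = (1/2)·3 + (1/2)·20 = 23/2
Expected profit = 23/2 − 4 = 15/2 ≈ $7.50

$7.50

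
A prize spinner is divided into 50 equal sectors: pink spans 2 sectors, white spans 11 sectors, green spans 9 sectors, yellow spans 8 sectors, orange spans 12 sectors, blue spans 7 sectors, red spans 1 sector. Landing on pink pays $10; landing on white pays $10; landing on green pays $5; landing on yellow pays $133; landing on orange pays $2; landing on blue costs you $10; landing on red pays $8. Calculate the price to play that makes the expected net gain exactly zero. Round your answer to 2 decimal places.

$24.02

E[payout] = (2/50)·10 + (11/50)·10 + (9/50)·5 + (8/50)·133 + (12/50)·2 + (7/50)·(-10) + (1/50)·8 = 1201/50
Fair fee = E[payout] = 1201/50 ≈ $24.02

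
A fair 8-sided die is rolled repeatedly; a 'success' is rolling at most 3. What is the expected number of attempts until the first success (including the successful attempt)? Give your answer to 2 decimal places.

For a geometric distribution, E[trials] = 1/p = 1/(3/8) = 8/3.
≈ 2.67

2.67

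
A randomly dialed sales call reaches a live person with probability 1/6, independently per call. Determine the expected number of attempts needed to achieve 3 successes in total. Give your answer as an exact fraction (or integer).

18

By linearity (sum of 3 independent geometric waits), E[trials] = 3/p = 3/(1/6) = 18.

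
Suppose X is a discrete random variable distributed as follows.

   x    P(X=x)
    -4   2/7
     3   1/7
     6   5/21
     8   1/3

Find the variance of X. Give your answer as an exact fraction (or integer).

10730/441

E[X] = (2/7)·(-4) + (1/7)·3 + (5/21)·6 + (1/3)·8 = 71/21
E[X²] = (2/7)·16 + (1/7)·9 + (5/21)·36 + (1/3)·64 = 751/21
Var(X) = 751/21 − (71/21)² = 10730/441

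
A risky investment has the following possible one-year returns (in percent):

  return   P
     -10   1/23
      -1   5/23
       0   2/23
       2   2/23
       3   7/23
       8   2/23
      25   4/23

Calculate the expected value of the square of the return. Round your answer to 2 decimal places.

121.91

E[X²] = (1/23)·100 + (5/23)·1 + (2/23)·0 + (2/23)·4 + (7/23)·9 + (2/23)·64 + (4/23)·625
     = 2804/23 ≈ 121.91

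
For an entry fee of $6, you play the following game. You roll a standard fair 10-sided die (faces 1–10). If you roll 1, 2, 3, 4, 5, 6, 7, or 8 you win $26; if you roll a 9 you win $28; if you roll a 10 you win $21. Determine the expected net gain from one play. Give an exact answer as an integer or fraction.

197/10 dollars

E[payout] = (1/10)·21 + (4/5)·26 + (1/10)·28 = 257/10
Expected profit = 257/10 − 6 = 197/10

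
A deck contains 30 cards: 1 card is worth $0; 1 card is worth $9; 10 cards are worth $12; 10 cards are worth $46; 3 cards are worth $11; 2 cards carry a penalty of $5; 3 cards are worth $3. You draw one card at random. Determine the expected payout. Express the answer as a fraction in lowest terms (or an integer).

207/10 dollars

E[payout] = (1/30)·0 + (1/30)·9 + (10/30)·12 + (10/30)·46 + (3/30)·11 + (2/30)·(-5) + (3/30)·3 = 207/10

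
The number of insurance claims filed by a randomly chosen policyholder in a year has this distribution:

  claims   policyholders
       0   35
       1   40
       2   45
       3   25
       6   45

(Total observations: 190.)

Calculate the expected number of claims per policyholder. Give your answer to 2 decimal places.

2.50

Total = 190, so P(claims=0) = 35/190, etc.
E[X] = (7/38)·0 + (4/19)·1 + (9/38)·2 + (5/38)·3 + (9/38)·6
     = 5/2 ≈ 2.50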